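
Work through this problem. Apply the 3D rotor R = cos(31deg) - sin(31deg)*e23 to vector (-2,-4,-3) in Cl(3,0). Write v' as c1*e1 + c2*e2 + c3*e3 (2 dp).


Rotor R = cos(31deg) - sin(31deg)*e23
Rotation angle theta = 2 * 31 = 62 degrees in the e23 plane (e2 -> e3).
The component perpendicular to the plane (e1) is invariant: v'_1 = v1 = -2.00
cos(62deg) = 0.4695, sin(62deg) = 0.8829
v'_2 = v2*cos(theta) - v3*sin(theta) = -4*0.4695 - (-3)*0.8829 = 0.77
v'_3 = v2*sin(theta) + v3*cos(theta) = -4*0.8829 + (-3)*0.4695 = -4.94
v' = -2.00*e1 + 0.77*e2 - 4.94*e3


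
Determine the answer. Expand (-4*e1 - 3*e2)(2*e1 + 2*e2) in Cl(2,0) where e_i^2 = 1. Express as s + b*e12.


Expand: (-4*e1 - 3*e2)(2*e1 + 2*e2)
= (-4)*2*e1e1 + (-4)*2*e1e2 + (-3)*2*e2e1 + (-3)*2*e2e2
Using e1^2 = e2^2 = 1, e2e1 = -e1e2:
Scalar part s = (-4)*2 + (-3)*2 = -8 + (-6) = -14
Bivector part b = (-4)*2 - (-3)*2 = -8 - (-6) = -2
uv = -14 - 2*e12


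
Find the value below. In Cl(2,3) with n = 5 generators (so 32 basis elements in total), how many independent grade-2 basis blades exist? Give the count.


Number of grade-k basis blades in Cl(p,q) with n = p + q is C(n, k).
n = 2 + 3 = 5
C(5, 2) = 5! / (2! * 3!)
= 120 / (2 * 6)
= 10


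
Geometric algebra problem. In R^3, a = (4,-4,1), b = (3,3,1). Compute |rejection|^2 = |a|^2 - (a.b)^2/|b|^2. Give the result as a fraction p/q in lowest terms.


|a|^2 = 4^2 + (-4)^2 + 1^2 = 33
|b|^2 = 3^2 + 3^2 + 1^2 = 19
a . b = 4*3 + (-4)*3 + 1*1 = 1
(a.b)^2 = 1^2 = 1
|rej|^2 = 33 - 1/19
= (627 - 1)/19
= 626/19
In lowest terms: 626/19


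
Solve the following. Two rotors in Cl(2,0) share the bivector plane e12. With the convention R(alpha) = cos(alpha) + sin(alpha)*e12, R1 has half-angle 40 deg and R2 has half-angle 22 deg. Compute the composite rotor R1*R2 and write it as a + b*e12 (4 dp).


Same-plane rotors commute and their half-angles add:
R1*R2 = cos(a1 + a2) + sin(a1 + a2)*e12.
a1 + a2 = 40 + 22 = 62 deg
cos(62 deg) = 0.4695
sin(62 deg) = 0.8829
R1*R2 = 0.4695 + 0.8829*e12


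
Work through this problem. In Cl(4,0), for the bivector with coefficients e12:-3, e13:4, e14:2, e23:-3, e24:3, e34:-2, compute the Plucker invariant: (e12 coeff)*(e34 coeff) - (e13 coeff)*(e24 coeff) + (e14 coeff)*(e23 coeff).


Plucker relation: af - be + cd
a*f = (-3)*(-2) = 6
b*e = 4*3 = 12
c*d = 2*(-3) = -6
af - be + cd = 6 - 12 + (-6)
= -12


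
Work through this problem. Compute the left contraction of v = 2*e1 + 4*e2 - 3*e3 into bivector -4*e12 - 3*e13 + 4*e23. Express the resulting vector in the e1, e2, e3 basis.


Left contraction v _| B = <vB>_1 (grade-1 part of the geometric product vB).
Using e1_|e12 = e2, e2_|e12 = -e1, e1_|e13 = e3, e3_|e13 = -e1, e2_|e23 = e3, e3_|e23 = -e2:
e1 coeff: -v2*b12 - v3*b13 = -(4)*(-4) - (-3)*(-3) = 7
e2 coeff: v1*b12 - v3*b23 = (2)*(-4) - (-3)*(4) = 4
e3 coeff: v1*b13 + v2*b23 = (2)*(-3) + (4)*(4) = 10
v _| B = 7*e1 + 4*e2 + 10*e3


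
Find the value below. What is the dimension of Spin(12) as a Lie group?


Spin(n) double-covers SO(n); both have Lie algebra so(n) of dimension n(n-1)/2.
n = 12
n(n-1) = 12 * 11 = 132
dim Spin(12) = 132/2 = 66


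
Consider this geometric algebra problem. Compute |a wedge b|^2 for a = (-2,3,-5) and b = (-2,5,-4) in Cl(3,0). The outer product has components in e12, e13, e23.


a wedge b = (a1*b2 - a2*b1)*e12 + (a1*b3 - a3*b1)*e13 + (a2*b3 - a3*b2)*e23
e12 coeff: (-2)*5 - 3*(-2) = -10 - (-6) = -4
e13 coeff: (-2)*(-4) - (-5)*(-2) = 8 - 10 = -2
e23 coeff: 3*(-4) - (-5)*5 = -12 - (-25) = 13
|a wedge b|^2 = (-4)^2 + (-2)^2 + 13^2
= 16 + 4 + 169
= 189


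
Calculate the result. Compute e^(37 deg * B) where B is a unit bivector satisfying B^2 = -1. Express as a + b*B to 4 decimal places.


For a unit bivector B with B^2 = -1, the exponential series gives
e^(theta*B) = cos(theta) + sin(theta)*B (the GA analogue of Euler's formula).
theta = 37 degrees = 0.645772 rad
cos(37 deg) = 0.7986
sin(37 deg) = 0.6018
exp(theta*B) = 0.7986 + 0.6018*B


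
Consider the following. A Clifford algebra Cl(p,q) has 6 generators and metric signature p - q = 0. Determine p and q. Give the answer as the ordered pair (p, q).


We need p + q = 6 and p - q = 0.
Adding: 2p = 6 + 0 = 6, so p = 3.
Then q = 6 - 3 = 3.
(p, q) = (3, 3)


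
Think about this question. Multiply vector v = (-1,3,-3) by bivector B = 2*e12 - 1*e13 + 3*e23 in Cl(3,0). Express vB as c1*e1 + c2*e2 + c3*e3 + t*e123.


vB has grade-1 (vector) and grade-3 (trivector) parts: vB = (v _| B) + (v ^ B).
Vector part <vB>_1:
  e1: -v2*b12 - v3*b13 = -(3)*(2) - (-3)*(-1) = -9
  e2: v1*b12 - v3*b23 = (-1)*(2) - (-3)*(3) = 7
  e3: v1*b13 + v2*b23 = (-1)*(-1) + (3)*(3) = 10
Trivector part <vB>_3:
  e123: v1*b23 - v2*b13 + v3*b12 = (-1)*(3) - (3)*(-1) + (-3)*(2) = -6
vB = -9*e1 + 7*e2 + 10*e3 - 6*e123


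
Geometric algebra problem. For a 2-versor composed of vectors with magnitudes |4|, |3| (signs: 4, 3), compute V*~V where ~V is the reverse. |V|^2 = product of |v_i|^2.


Each vector v_i has |v_i|^2 = s_i^2
Squared scales: 4^2 = 16, 3^2 = 9
|V|^2 = 16 * 9
= 144


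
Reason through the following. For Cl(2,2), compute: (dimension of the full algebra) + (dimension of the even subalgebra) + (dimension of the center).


n = 2 + 2 = 4
Total dim = 2^4 = 16
Even subalgebra dim = 2^3 = 8
n is even, so center dim = 1
Sum = 16 + 8 + 1 = 25


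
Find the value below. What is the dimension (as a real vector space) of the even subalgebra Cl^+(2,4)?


Even subalgebra dimension = 2^(n-1)
n = 2 + 4 = 6
2^(6 - 1) = 2^5 = 32
Verification: sum of C(6,k) for even k = 1 + 15 + 15 + 1 = 32
Result = 32


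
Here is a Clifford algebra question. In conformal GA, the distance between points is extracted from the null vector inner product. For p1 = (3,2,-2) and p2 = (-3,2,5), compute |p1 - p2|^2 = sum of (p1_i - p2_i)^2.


p1 - p2 = (6, 0, -7)
|p1 - p2|^2 = 6^2 + 0^2 + (-7)^2
= 36 + 0 + 49
= 85


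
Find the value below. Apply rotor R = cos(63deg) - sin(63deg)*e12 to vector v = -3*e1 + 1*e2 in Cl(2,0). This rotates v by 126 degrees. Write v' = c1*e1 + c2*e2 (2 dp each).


Rotor R = cos(63deg) - sin(63deg)*e12
Rotation angle theta = 2 * 63 = 126 degrees
v' = R*v*~R rotates v by theta.
cos(126deg) = -0.5878, sin(126deg) = 0.8090
v'_1 = -3*cos(126deg) - 1*sin(126deg)
= -3*(-0.5878) - 1*0.8090
= 0.95
v'_2 = -3*sin(126deg) + 1*cos(126deg)
= -3*0.8090 + 1*(-0.5878)
= -3.01
v' = 0.95*e1 - 3.01*e2


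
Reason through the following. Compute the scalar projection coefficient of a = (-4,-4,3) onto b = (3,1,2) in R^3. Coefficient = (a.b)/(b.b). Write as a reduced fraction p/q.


Projection coefficient = (a . b) / (b . b)
a . b = (-4)*3 + (-4)*1 + 3*2
= -12 + (-4) + 6 = -10
b . b = 3^2 + 1^2 + 2^2
= 9 + 1 + 4 = 14
Coefficient = -10/14
In lowest terms: -5/7


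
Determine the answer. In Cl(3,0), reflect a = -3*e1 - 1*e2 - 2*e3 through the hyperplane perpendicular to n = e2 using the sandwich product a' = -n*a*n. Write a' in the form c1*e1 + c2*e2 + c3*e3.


Reflection formula: a' = -n*a*n, with n = e2 (unit vector, n^2 = 1).
For reflection through hyperplane perp to e2:
The component along e2 flips sign, others stay.
a = (-3, -1, -2)
a' = (-3, 1, -2)
a' = -3*e1 + 1*e2 - 2*e3


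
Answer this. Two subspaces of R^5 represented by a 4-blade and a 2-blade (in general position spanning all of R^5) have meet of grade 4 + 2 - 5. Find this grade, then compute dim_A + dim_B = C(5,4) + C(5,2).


Meet grade = grade(A) + grade(B) - n
= 4 + 2 - 5 = 1
C(5,4) = 5
C(5,2) = 10
dim_A + dim_B = 5 + 10 = 15


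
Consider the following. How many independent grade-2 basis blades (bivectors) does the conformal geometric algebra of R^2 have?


The conformal model of R^2 uses Cl(3,1) with m = 2 + 2 = 4 generators.
Number of grade-2 blades = C(m, 2) = C(4, 2)
= 4*3/2 = 6


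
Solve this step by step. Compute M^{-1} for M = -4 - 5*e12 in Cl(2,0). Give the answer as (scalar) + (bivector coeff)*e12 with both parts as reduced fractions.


M = -4 - 5*e12, where e12^2 = -1.
Since M commutes with its reverse ~M = a - b*e12, M * ~M = a^2 - b^2*e12^2 = a^2 + b^2.
So M^{-1} = ~M / (a^2 + b^2) = (a - b*e12)/(a^2 + b^2).
a^2 + b^2 = 16 + 25 = 41
Scalar part = -4/41 = -4/41
Bivector coeff = 5/41 = 5/41
M^{-1} = -4/41 + 5/41*e12


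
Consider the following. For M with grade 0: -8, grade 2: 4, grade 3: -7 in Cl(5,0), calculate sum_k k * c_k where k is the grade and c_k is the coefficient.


Grade-weighted sum = sum of grade_k * coefficient_k
0*(-8) = 0
2*4 = 8
3*(-7) = -21
Total = 0 + 8 + (-21) = -13


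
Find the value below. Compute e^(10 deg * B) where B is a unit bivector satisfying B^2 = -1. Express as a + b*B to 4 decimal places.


For a unit bivector B with B^2 = -1, the exponential series gives
e^(theta*B) = cos(theta) + sin(theta)*B (the GA analogue of Euler's formula).
theta = 10 degrees = 0.174533 rad
cos(10 deg) = 0.9848
sin(10 deg) = 0.1736
exp(theta*B) = 0.9848 + 0.1736*B


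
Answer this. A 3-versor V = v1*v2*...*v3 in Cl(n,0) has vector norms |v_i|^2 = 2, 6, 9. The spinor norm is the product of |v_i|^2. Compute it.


Spinor norm N(V) = |v1|^2 * |v2|^2 * ... * |v3|^2
= 2 * 6 * 9
Running product: 2, 12, 108
N(V) = 108


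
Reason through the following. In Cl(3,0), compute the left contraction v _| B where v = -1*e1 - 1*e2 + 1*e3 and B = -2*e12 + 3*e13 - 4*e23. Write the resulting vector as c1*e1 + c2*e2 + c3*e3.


Left contraction v _| B = <vB>_1 (grade-1 part of the geometric product vB).
Using e1_|e12 = e2, e2_|e12 = -e1, e1_|e13 = e3, e3_|e13 = -e1, e2_|e23 = e3, e3_|e23 = -e2:
e1 coeff: -v2*b12 - v3*b13 = -(-1)*(-2) - (1)*(3) = -5
e2 coeff: v1*b12 - v3*b23 = (-1)*(-2) - (1)*(-4) = 6
e3 coeff: v1*b13 + v2*b23 = (-1)*(3) + (-1)*(-4) = 1
v _| B = -5*e1 + 6*e2 + 1*e3


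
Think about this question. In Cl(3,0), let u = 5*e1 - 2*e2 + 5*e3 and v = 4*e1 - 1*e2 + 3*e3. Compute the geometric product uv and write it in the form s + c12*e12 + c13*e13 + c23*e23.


In Cl(3,0): e_i^2 = 1, e_ie_j = -e_je_i for i != j.
Scalar part = u . v = 5*4 + (-2)*(-1) + 5*3
= 20 + 2 + 15 = 37
e12 coeff = 5*(-1) - (-2)*4 = -5 - (-8) = 3
e13 coeff = 5*3 - 5*4 = 15 - 20 = -5
e23 coeff = (-2)*3 - 5*(-1) = -6 - (-5) = -1
uv = 37 + 3*e12 - 5*e13 - 1*e23


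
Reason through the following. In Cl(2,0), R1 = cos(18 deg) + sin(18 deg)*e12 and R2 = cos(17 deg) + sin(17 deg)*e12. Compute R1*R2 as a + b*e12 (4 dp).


Same-plane rotors commute and their half-angles add:
R1*R2 = cos(a1 + a2) + sin(a1 + a2)*e12.
a1 + a2 = 18 + 17 = 35 deg
cos(35 deg) = 0.8192
sin(35 deg) = 0.5736
R1*R2 = 0.8192 + 0.5736*e12


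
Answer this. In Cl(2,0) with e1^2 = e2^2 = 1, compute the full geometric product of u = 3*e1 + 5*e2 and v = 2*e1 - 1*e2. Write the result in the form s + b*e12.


Expand: (3*e1 + 5*e2)(2*e1 - 1*e2)
= 3*2*e1e1 + 3*(-1)*e1e2 + 5*2*e2e1 + 5*(-1)*e2e2
Using e1^2 = e2^2 = 1, e2e1 = -e1e2:
Scalar part s = 3*2 + 5*(-1) = 6 + (-5) = 1
Bivector part b = 3*(-1) - 5*2 = -3 - 10 = -13
uv = 1 - 13*e12


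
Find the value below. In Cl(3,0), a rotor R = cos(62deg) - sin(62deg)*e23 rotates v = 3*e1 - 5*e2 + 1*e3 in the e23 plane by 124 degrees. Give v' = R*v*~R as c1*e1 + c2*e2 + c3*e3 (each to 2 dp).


Rotor R = cos(62deg) - sin(62deg)*e23
Rotation angle theta = 2 * 62 = 124 degrees in the e23 plane (e2 -> e3).
The component perpendicular to the plane (e1) is invariant: v'_1 = v1 = 3.00
cos(124deg) = -0.5592, sin(124deg) = 0.8290
v'_2 = v2*cos(theta) - v3*sin(theta) = -5*(-0.5592) - 1*0.8290 = 1.97
v'_3 = v2*sin(theta) + v3*cos(theta) = -5*0.8290 + 1*(-0.5592) = -4.70
v' = 3.00*e1 + 1.97*e2 - 4.70*e3


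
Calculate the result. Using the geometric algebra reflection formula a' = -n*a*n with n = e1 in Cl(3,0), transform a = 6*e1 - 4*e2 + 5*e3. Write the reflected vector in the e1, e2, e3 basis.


Reflection formula: a' = -n*a*n, with n = e1 (unit vector, n^2 = 1).
For reflection through hyperplane perp to e1:
The component along e1 flips sign, others stay.
a = (6, -4, 5)
a' = (-6, -4, 5)
a' = -6*e1 - 4*e2 + 5*e3


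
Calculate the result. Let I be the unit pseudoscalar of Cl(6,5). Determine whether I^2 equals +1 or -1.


The pseudoscalar I = e1...e_n (product of all n generators) of Cl(p,q) satisfies I^2 = (-1)^(q + n(n-1)/2).
p = 6, q = 5, n = p + q = 11
n(n-1)/2 = 11 * 10 / 2 = 55
Exponent = q + n(n-1)/2 = 5 + 55 = 60
I^2 = (-1)^60 = +1


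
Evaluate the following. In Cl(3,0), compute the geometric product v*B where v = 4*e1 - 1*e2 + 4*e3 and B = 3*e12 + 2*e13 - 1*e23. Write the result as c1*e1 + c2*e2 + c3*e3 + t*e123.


vB has grade-1 (vector) and grade-3 (trivector) parts: vB = (v _| B) + (v ^ B).
Vector part <vB>_1:
  e1: -v2*b12 - v3*b13 = -(-1)*(3) - (4)*(2) = -5
  e2: v1*b12 - v3*b23 = (4)*(3) - (4)*(-1) = 16
  e3: v1*b13 + v2*b23 = (4)*(2) + (-1)*(-1) = 9
Trivector part <vB>_3:
  e123: v1*b23 - v2*b13 + v3*b12 = (4)*(-1) - (-1)*(2) + (4)*(3) = 10
vB = -5*e1 + 16*e2 + 9*e3 + 10*e123


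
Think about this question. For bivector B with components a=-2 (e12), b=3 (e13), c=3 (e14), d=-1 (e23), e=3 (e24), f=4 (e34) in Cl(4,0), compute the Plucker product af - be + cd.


Plucker relation: af - be + cd
a*f = (-2)*4 = -8
b*e = 3*3 = 9
c*d = 3*(-1) = -3
af - be + cd = -8 - 9 + (-3)
= -20


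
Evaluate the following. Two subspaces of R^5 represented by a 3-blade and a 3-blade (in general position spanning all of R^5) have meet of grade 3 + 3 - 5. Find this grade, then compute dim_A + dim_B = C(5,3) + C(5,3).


Meet grade = grade(A) + grade(B) - n
= 3 + 3 - 5 = 1
C(5,3) = 10
C(5,3) = 10
dim_A + dim_B = 10 + 10 = 20


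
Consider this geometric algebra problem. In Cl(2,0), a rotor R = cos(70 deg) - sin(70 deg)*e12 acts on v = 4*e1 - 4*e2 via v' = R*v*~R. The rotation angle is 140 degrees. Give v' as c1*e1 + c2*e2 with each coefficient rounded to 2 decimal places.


Rotor R = cos(70deg) - sin(70deg)*e12
Rotation angle theta = 2 * 70 = 140 degrees
v' = R*v*~R rotates v by theta.
cos(140deg) = -0.7660, sin(140deg) = 0.6428
v'_1 = 4*cos(140deg) - (-4)*sin(140deg)
= 4*(-0.7660) - (-4)*0.6428
= -0.49
v'_2 = 4*sin(140deg) + (-4)*cos(140deg)
= 4*0.6428 + (-4)*(-0.7660)
= 5.64
v' = -0.49*e1 + 5.64*e2


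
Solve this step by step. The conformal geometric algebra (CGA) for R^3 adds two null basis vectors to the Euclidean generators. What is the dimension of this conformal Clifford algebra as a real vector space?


The conformal model of R^3 uses Cl(4,1): the 3 Euclidean generators plus two extra orthogonal generators e+ (e+^2 = +1) and e- (e-^2 = -1), from which the null vectors e0, einf are built.
Number of generators m = 3 + 2 = 5.
dim Cl(p,q) = 2^m = 2^5 = 32


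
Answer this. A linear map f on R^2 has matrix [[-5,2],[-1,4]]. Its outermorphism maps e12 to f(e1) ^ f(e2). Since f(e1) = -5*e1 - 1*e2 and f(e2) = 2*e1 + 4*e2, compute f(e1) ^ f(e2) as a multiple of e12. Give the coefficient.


The outermorphism of a linear map f sends e1^e2 to f(e1)^f(e2).
f(e1) = -5*e1 - 1*e2
f(e2) = 2*e1 + 4*e2
f(e1) ^ f(e2) = (-5*e1 - 1*e2) ^ (2*e1 + 4*e2)
= (-5)*4*e12 + (-1)*2*e21
= (-20 - (-2))*e12
= -18*e12
Coefficient = -18


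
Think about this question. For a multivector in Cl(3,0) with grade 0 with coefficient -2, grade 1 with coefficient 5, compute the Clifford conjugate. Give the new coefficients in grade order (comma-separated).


Clifford conjugate sign for grade k: (-1)^(k(k+1)/2)
Grade 0: (-1)^(0*1/2) = (-1)^0 = 1, coeff -2 -> -2
Grade 1: (-1)^(1*2/2) = (-1)^1 = -1, coeff 5 -> -5
Conjugated coefficients: -2, -5


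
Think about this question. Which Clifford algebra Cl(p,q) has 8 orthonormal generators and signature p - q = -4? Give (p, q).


We need p + q = 8 and p - q = -4.
Adding: 2p = 8 + (-4) = 4, so p = 2.
Then q = 8 - 2 = 6.
(p, q) = (2, 6)


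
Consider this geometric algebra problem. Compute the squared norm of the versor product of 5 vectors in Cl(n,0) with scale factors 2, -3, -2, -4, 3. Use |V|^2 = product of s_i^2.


Each vector v_i has |v_i|^2 = s_i^2
Squared scales: 2^2 = 4, (-3)^2 = 9, (-2)^2 = 4, (-4)^2 = 16, 3^2 = 9
|V|^2 = 4 * 9 * 4 * 16 * 9
= 20736


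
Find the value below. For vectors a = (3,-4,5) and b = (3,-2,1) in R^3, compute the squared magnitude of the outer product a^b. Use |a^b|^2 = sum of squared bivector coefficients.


a wedge b = (a1*b2 - a2*b1)*e12 + (a1*b3 - a3*b1)*e13 + (a2*b3 - a3*b2)*e23
e12 coeff: 3*(-2) - (-4)*3 = -6 - (-12) = 6
e13 coeff: 3*1 - 5*3 = 3 - 15 = -12
e23 coeff: (-4)*1 - 5*(-2) = -4 - (-10) = 6
|a wedge b|^2 = 6^2 + (-12)^2 + 6^2
= 36 + 144 + 36
= 216


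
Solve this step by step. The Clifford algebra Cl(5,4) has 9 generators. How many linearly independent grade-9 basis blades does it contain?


Number of grade-k basis blades in Cl(p,q) with n = p + q is C(n, k).
n = 5 + 4 = 9
C(9, 9) = 9! / (9! * 0!)
= 362880 / (362880 * 1)
= 1


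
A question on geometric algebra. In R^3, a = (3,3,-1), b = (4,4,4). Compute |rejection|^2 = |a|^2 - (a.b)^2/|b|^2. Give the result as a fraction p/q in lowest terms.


|a|^2 = 3^2 + 3^2 + (-1)^2 = 19
|b|^2 = 4^2 + 4^2 + 4^2 = 48
a . b = 3*4 + 3*4 + (-1)*4 = 20
(a.b)^2 = 20^2 = 400
|rej|^2 = 19 - 400/48
= (912 - 400)/48
= 512/48
In lowest terms: 32/3


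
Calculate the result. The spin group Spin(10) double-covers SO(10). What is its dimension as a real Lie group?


Spin(n) double-covers SO(n); both have Lie algebra so(n) of dimension n(n-1)/2.
n = 10
n(n-1) = 10 * 9 = 90
dim Spin(10) = 90/2 = 45


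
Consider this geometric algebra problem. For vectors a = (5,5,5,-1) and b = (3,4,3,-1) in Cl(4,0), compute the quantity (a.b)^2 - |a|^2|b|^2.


a . b = 5*3 + 5*4 + 5*3 + (-1)*(-1)
= 15 + 20 + 15 + 1 = 51
|a|^2 = 5^2 + 5^2 + 5^2 + (-1)^2 = 76
|b|^2 = 3^2 + 4^2 + 3^2 + (-1)^2 = 35
(a.b)^2 = 51^2 = 2601
|a|^2 * |b|^2 = 76 * 35 = 2660
Result = 2601 - 2660 = -59


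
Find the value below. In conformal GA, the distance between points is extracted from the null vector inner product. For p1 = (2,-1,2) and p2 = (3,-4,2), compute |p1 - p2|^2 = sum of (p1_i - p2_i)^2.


p1 - p2 = (-1, 3, 0)
|p1 - p2|^2 = (-1)^2 + 3^2 + 0^2
= 1 + 9 + 0
= 10


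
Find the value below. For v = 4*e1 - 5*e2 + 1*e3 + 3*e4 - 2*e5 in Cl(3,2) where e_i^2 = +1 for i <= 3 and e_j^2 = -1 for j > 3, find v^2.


v^2 = sum of c_i^2 * e_i^2
Positive signature terms (e_i^2 = +1): 4^2 + (-5)^2 + 1^2 = 42
Negative signature terms (e_j^2 = -1): 3^2 + (-2)^2 = 13
v^2 = 42 - 13 = 29


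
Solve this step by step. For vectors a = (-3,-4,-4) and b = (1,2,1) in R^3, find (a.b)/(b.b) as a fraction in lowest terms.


Projection coefficient = (a . b) / (b . b)
a . b = (-3)*1 + (-4)*2 + (-4)*1
= -3 + (-8) + (-4) = -15
b . b = 1^2 + 2^2 + 1^2
= 1 + 4 + 1 = 6
Coefficient = -15/6
In lowest terms: -5/2


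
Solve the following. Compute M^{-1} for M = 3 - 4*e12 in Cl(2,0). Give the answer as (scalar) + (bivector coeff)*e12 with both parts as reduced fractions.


M = 3 - 4*e12, where e12^2 = -1.
Since M commutes with its reverse ~M = a - b*e12, M * ~M = a^2 - b^2*e12^2 = a^2 + b^2.
So M^{-1} = ~M / (a^2 + b^2) = (a - b*e12)/(a^2 + b^2).
a^2 + b^2 = 9 + 16 = 25
Scalar part = 3/25 = 3/25
Bivector coeff = 4/25 = 4/25
M^{-1} = 3/25 + 4/25*e12


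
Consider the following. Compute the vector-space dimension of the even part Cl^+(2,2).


Even subalgebra dimension = 2^(n-1)
n = 2 + 2 = 4
2^(4 - 1) = 2^3 = 8
Verification: sum of C(4,k) for even k = 1 + 6 + 1 = 8
Result = 8


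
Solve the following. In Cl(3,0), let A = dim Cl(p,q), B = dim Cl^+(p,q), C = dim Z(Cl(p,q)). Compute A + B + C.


n = 3 + 0 = 3
Total dim = 2^3 = 8
Even subalgebra dim = 2^2 = 4
n is odd, so center dim = 2
Sum = 8 + 4 + 2 = 14


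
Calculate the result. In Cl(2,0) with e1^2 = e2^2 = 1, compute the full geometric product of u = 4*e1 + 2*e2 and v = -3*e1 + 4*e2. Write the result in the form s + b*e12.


Expand: (4*e1 + 2*e2)(-3*e1 + 4*e2)
= 4*(-3)*e1e1 + 4*4*e1e2 + 2*(-3)*e2e1 + 2*4*e2e2
Using e1^2 = e2^2 = 1, e2e1 = -e1e2:
Scalar part s = 4*(-3) + 2*4 = -12 + 8 = -4
Bivector part b = 4*4 - 2*(-3) = 16 - (-6) = 22
uv = -4 + 22*e12


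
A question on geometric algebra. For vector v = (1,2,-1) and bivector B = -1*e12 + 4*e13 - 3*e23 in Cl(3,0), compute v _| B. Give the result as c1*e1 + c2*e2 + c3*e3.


Left contraction v _| B = <vB>_1 (grade-1 part of the geometric product vB).
Using e1_|e12 = e2, e2_|e12 = -e1, e1_|e13 = e3, e3_|e13 = -e1, e2_|e23 = e3, e3_|e23 = -e2:
e1 coeff: -v2*b12 - v3*b13 = -(2)*(-1) - (-1)*(4) = 6
e2 coeff: v1*b12 - v3*b23 = (1)*(-1) - (-1)*(-3) = -4
e3 coeff: v1*b13 + v2*b23 = (1)*(4) + (2)*(-3) = -2
v _| B = 6*e1 - 4*e2 - 2*e3


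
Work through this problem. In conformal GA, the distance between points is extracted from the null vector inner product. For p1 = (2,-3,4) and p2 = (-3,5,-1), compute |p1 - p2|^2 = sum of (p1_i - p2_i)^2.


p1 - p2 = (5, -8, 5)
|p1 - p2|^2 = 5^2 + (-8)^2 + 5^2
= 25 + 64 + 25
= 114


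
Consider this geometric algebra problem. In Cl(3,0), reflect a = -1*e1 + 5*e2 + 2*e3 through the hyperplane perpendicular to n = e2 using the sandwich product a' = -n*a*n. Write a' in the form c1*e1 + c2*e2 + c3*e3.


Reflection formula: a' = -n*a*n, with n = e2 (unit vector, n^2 = 1).
For reflection through hyperplane perp to e2:
The component along e2 flips sign, others stay.
a = (-1, 5, 2)
a' = (-1, -5, 2)
a' = -1*e1 - 5*e2 + 2*e3


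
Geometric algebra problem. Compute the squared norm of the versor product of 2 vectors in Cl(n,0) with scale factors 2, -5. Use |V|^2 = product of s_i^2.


Each vector v_i has |v_i|^2 = s_i^2
Squared scales: 2^2 = 4, (-5)^2 = 25
|V|^2 = 4 * 25
= 100


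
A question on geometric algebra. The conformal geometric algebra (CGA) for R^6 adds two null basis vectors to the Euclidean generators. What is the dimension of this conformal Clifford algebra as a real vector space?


The conformal model of R^6 uses Cl(7,1): the 6 Euclidean generators plus two extra orthogonal generators e+ (e+^2 = +1) and e- (e-^2 = -1), from which the null vectors e0, einf are built.
Number of generators m = 6 + 2 = 8.
dim Cl(p,q) = 2^m = 2^8 = 256


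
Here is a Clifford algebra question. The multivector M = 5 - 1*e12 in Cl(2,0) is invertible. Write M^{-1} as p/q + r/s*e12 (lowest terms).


M = 5 - 1*e12, where e12^2 = -1.
Since M commutes with its reverse ~M = a - b*e12, M * ~M = a^2 - b^2*e12^2 = a^2 + b^2.
So M^{-1} = ~M / (a^2 + b^2) = (a - b*e12)/(a^2 + b^2).
a^2 + b^2 = 25 + 1 = 26
Scalar part = 5/26 = 5/26
Bivector coeff = 1/26 = 1/26
M^{-1} = 5/26 + 1/26*e12


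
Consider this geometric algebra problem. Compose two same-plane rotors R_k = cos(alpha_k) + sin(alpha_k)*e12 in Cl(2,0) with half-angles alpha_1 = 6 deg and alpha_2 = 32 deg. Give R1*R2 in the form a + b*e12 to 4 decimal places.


Same-plane rotors commute and their half-angles add:
R1*R2 = cos(a1 + a2) + sin(a1 + a2)*e12.
a1 + a2 = 6 + 32 = 38 deg
cos(38 deg) = 0.7880
sin(38 deg) = 0.6157
R1*R2 = 0.7880 + 0.6157*e12


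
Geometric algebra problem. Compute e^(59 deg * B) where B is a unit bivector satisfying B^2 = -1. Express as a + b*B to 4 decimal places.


For a unit bivector B with B^2 = -1, the exponential series gives
e^(theta*B) = cos(theta) + sin(theta)*B (the GA analogue of Euler's formula).
theta = 59 degrees = 1.029744 rad
cos(59 deg) = 0.5150
sin(59 deg) = 0.8572
exp(theta*B) = 0.5150 + 0.8572*B


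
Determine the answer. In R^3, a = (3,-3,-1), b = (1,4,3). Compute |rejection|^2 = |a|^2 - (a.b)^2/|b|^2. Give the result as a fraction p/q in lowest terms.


|a|^2 = 3^2 + (-3)^2 + (-1)^2 = 19
|b|^2 = 1^2 + 4^2 + 3^2 = 26
a . b = 3*1 + (-3)*4 + (-1)*3 = -12
(a.b)^2 = (-12)^2 = 144
|rej|^2 = 19 - 144/26
= (494 - 144)/26
= 350/26
In lowest terms: 175/13


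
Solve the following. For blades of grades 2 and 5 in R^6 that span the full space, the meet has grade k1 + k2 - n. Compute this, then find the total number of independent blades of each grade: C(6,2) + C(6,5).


Meet grade = grade(A) + grade(B) - n
= 2 + 5 - 6 = 1
C(6,2) = 15
C(6,5) = 6
dim_A + dim_B = 15 + 6 = 21


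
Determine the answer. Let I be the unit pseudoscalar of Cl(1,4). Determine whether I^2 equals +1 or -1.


The pseudoscalar I = e1...e_n (product of all n generators) of Cl(p,q) satisfies I^2 = (-1)^(q + n(n-1)/2).
p = 1, q = 4, n = p + q = 5
n(n-1)/2 = 5 * 4 / 2 = 10
Exponent = q + n(n-1)/2 = 4 + 10 = 14
I^2 = (-1)^14 = +1


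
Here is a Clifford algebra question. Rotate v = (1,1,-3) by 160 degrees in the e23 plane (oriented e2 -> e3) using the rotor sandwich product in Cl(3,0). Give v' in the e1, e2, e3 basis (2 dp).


Rotor R = cos(80deg) - sin(80deg)*e23
Rotation angle theta = 2 * 80 = 160 degrees in the e23 plane (e2 -> e3).
The component perpendicular to the plane (e1) is invariant: v'_1 = v1 = 1.00
cos(160deg) = -0.9397, sin(160deg) = 0.3420
v'_2 = v2*cos(theta) - v3*sin(theta) = 1*(-0.9397) - (-3)*0.3420 = 0.09
v'_3 = v2*sin(theta) + v3*cos(theta) = 1*0.3420 + (-3)*(-0.9397) = 3.16
v' = 1.00*e1 + 0.09*e2 + 3.16*e3


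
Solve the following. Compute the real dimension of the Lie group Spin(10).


Spin(n) double-covers SO(n); both have Lie algebra so(n) of dimension n(n-1)/2.
n = 10
n(n-1) = 10 * 9 = 90
dim Spin(10) = 90/2 = 45


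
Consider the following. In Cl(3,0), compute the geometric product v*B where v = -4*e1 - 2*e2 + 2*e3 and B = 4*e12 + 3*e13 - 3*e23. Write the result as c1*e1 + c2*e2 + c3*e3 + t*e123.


vB has grade-1 (vector) and grade-3 (trivector) parts: vB = (v _| B) + (v ^ B).
Vector part <vB>_1:
  e1: -v2*b12 - v3*b13 = -(-2)*(4) - (2)*(3) = 2
  e2: v1*b12 - v3*b23 = (-4)*(4) - (2)*(-3) = -10
  e3: v1*b13 + v2*b23 = (-4)*(3) + (-2)*(-3) = -6
Trivector part <vB>_3:
  e123: v1*b23 - v2*b13 + v3*b12 = (-4)*(-3) - (-2)*(3) + (2)*(4) = 26
vB = 2*e1 - 10*e2 - 6*e3 + 26*e123


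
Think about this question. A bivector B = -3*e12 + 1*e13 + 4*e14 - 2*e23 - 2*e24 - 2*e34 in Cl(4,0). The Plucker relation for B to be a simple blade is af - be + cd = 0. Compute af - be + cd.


Plucker relation: af - be + cd
a*f = (-3)*(-2) = 6
b*e = 1*(-2) = -2
c*d = 4*(-2) = -8
af - be + cd = 6 - (-2) + (-8)
= 0


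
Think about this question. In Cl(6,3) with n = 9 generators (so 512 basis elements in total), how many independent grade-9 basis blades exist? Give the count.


Number of grade-k basis blades in Cl(p,q) with n = p + q is C(n, k).
n = 6 + 3 = 9
C(9, 9) = 9! / (9! * 0!)
= 362880 / (362880 * 1)
= 1


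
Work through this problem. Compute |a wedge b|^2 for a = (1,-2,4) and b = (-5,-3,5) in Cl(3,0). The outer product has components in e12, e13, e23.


a wedge b = (a1*b2 - a2*b1)*e12 + (a1*b3 - a3*b1)*e13 + (a2*b3 - a3*b2)*e23
e12 coeff: 1*(-3) - (-2)*(-5) = -3 - 10 = -13
e13 coeff: 1*5 - 4*(-5) = 5 - (-20) = 25
e23 coeff: (-2)*5 - 4*(-3) = -10 - (-12) = 2
|a wedge b|^2 = (-13)^2 + 25^2 + 2^2
= 169 + 625 + 4
= 798


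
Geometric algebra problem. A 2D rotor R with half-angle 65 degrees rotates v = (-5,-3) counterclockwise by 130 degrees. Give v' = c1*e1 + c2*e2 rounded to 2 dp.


Rotor R = cos(65deg) - sin(65deg)*e12
Rotation angle theta = 2 * 65 = 130 degrees
v' = R*v*~R rotates v by theta.
cos(130deg) = -0.6428, sin(130deg) = 0.7660
v'_1 = -5*cos(130deg) - (-3)*sin(130deg)
= -5*(-0.6428) - (-3)*0.7660
= 5.51
v'_2 = -5*sin(130deg) + (-3)*cos(130deg)
= -5*0.7660 + (-3)*(-0.6428)
= -1.90
v' = 5.51*e1 - 1.90*e2


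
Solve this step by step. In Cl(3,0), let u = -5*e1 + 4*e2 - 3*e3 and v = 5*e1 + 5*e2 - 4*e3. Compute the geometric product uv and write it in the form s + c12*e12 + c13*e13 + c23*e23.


In Cl(3,0): e_i^2 = 1, e_ie_j = -e_je_i for i != j.
Scalar part = u . v = (-5)*5 + 4*5 + (-3)*(-4)
= -25 + 20 + 12 = 7
e12 coeff = (-5)*5 - 4*5 = -25 - 20 = -45
e13 coeff = (-5)*(-4) - (-3)*5 = 20 - (-15) = 35
e23 coeff = 4*(-4) - (-3)*5 = -16 - (-15) = -1
uv = 7 - 45*e12 + 35*e13 - 1*e23


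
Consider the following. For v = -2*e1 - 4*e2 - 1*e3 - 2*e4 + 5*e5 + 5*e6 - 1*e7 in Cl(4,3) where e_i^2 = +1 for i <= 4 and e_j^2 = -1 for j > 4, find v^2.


v^2 = sum of c_i^2 * e_i^2
Positive signature terms (e_i^2 = +1): (-2)^2 + (-4)^2 + (-1)^2 + (-2)^2 = 25
Negative signature terms (e_j^2 = -1): 5^2 + 5^2 + (-1)^2 = 51
v^2 = 25 - 51 = -26


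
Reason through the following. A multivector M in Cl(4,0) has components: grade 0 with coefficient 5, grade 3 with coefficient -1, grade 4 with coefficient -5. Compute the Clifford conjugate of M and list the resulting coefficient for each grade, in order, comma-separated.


Clifford conjugate sign for grade k: (-1)^(k(k+1)/2)
Grade 0: (-1)^(0*1/2) = (-1)^0 = 1, coeff 5 -> 5
Grade 3: (-1)^(3*4/2) = (-1)^6 = 1, coeff -1 -> -1
Grade 4: (-1)^(4*5/2) = (-1)^10 = 1, coeff -5 -> -5
Conjugated coefficients: 5, -1, -5


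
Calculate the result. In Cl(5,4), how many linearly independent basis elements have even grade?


Even subalgebra dimension = 2^(n-1)
n = 5 + 4 = 9
2^(9 - 1) = 2^8 = 256
Verification: sum of C(9,k) for even k = 1 + 36 + 126 + 84 + 9 = 256
Result = 256


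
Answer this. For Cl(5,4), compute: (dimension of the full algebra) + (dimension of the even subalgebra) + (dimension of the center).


n = 5 + 4 = 9
Total dim = 2^9 = 512
Even subalgebra dim = 2^8 = 256
n is odd, so center dim = 2
Sum = 512 + 256 + 2 = 770


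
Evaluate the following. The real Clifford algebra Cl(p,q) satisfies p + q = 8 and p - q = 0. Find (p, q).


We need p + q = 8 and p - q = 0.
Adding: 2p = 8 + 0 = 8, so p = 4.
Then q = 8 - 4 = 4.
(p, q) = (4, 4)


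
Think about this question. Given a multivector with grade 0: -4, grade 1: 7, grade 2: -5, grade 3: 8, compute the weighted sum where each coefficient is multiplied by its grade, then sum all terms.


Grade-weighted sum = sum of grade_k * coefficient_k
0*(-4) = 0
1*7 = 7
2*(-5) = -10
3*8 = 24
Total = 0 + 7 + (-10) + 24 = 21


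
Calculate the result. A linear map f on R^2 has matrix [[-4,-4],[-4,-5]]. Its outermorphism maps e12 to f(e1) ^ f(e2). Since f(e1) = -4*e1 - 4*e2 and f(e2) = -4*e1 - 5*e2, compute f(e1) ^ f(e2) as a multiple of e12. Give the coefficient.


The outermorphism of a linear map f sends e1^e2 to f(e1)^f(e2).
f(e1) = -4*e1 - 4*e2
f(e2) = -4*e1 - 5*e2
f(e1) ^ f(e2) = (-4*e1 - 4*e2) ^ (-4*e1 - 5*e2)
= (-4)*(-5)*e12 + (-4)*(-4)*e21
= (20 - 16)*e12
= 4*e12
Coefficient = 4


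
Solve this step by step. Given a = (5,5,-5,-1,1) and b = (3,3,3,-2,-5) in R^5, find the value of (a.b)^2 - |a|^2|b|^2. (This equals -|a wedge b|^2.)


a . b = 5*3 + 5*3 + (-5)*3 + (-1)*(-2) + 1*(-5)
= 15 + 15 + (-15) + 2 + (-5) = 12
|a|^2 = 5^2 + 5^2 + (-5)^2 + (-1)^2 + 1^2 = 77
|b|^2 = 3^2 + 3^2 + 3^2 + (-2)^2 + (-5)^2 = 56
(a.b)^2 = 12^2 = 144
|a|^2 * |b|^2 = 77 * 56 = 4312
Result = 144 - 4312 = -4168


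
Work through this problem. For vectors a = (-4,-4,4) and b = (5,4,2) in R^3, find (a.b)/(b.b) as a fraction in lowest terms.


Projection coefficient = (a . b) / (b . b)
a . b = (-4)*5 + (-4)*4 + 4*2
= -20 + (-16) + 8 = -28
b . b = 5^2 + 4^2 + 2^2
= 25 + 16 + 4 = 45
Coefficient = -28/45
In lowest terms: -28/45


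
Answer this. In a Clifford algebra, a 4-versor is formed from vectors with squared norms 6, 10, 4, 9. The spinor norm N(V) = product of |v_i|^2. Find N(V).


Spinor norm N(V) = |v1|^2 * |v2|^2 * ... * |v4|^2
= 6 * 10 * 4 * 9
Running product: 6, 60, 240, 2160
N(V) = 2160


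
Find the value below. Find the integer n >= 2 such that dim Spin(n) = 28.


dim Spin(n) = dim so(n) = n(n-1)/2.
Solve n(n-1)/2 = 28, i.e. n^2 - n - 56 = 0.
Discriminant = 1 + 8*28 = 225
n = (1 + sqrt(225))/2 = (1 + 15)/2 = 8


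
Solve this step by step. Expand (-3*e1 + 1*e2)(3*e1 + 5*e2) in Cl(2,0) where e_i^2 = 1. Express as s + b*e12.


Expand: (-3*e1 + 1*e2)(3*e1 + 5*e2)
= (-3)*3*e1e1 + (-3)*5*e1e2 + 1*3*e2e1 + 1*5*e2e2
Using e1^2 = e2^2 = 1, e2e1 = -e1e2:
Scalar part s = (-3)*3 + 1*5 = -9 + 5 = -4
Bivector part b = (-3)*5 - 1*3 = -15 - 3 = -18
uv = -4 - 18*e12


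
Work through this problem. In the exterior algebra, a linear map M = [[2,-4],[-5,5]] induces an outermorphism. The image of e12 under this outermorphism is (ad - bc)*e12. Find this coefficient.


The outermorphism of a linear map f sends e1^e2 to f(e1)^f(e2).
f(e1) = 2*e1 - 5*e2
f(e2) = -4*e1 + 5*e2
f(e1) ^ f(e2) = (2*e1 - 5*e2) ^ (-4*e1 + 5*e2)
= 2*5*e12 + (-5)*(-4)*e21
= (10 - 20)*e12
= -10*e12
Coefficient = -10


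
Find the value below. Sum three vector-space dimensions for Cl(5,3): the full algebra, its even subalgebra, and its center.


n = 5 + 3 = 8
Total dim = 2^8 = 256
Even subalgebra dim = 2^7 = 128
n is even, so center dim = 1
Sum = 256 + 128 + 1 = 385


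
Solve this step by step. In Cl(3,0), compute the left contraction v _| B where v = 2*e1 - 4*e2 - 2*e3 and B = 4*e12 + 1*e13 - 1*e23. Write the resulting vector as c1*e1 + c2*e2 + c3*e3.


Left contraction v _| B = <vB>_1 (grade-1 part of the geometric product vB).
Using e1_|e12 = e2, e2_|e12 = -e1, e1_|e13 = e3, e3_|e13 = -e1, e2_|e23 = e3, e3_|e23 = -e2:
e1 coeff: -v2*b12 - v3*b13 = -(-4)*(4) - (-2)*(1) = 18
e2 coeff: v1*b12 - v3*b23 = (2)*(4) - (-2)*(-1) = 6
e3 coeff: v1*b13 + v2*b23 = (2)*(1) + (-4)*(-1) = 6
v _| B = 18*e1 + 6*e2 + 6*e3


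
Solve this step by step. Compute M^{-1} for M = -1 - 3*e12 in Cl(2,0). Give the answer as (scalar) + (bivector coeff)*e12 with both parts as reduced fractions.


M = -1 - 3*e12, where e12^2 = -1.
Since M commutes with its reverse ~M = a - b*e12, M * ~M = a^2 - b^2*e12^2 = a^2 + b^2.
So M^{-1} = ~M / (a^2 + b^2) = (a - b*e12)/(a^2 + b^2).
a^2 + b^2 = 1 + 9 = 10
Scalar part = -1/10 = -1/10
Bivector coeff = 3/10 = 3/10
M^{-1} = -1/10 + 3/10*e12


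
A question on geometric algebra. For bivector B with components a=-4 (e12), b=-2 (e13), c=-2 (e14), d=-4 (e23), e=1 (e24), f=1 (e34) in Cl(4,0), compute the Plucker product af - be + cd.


Plucker relation: af - be + cd
a*f = (-4)*1 = -4
b*e = (-2)*1 = -2
c*d = (-2)*(-4) = 8
af - be + cd = -4 - (-2) + 8
= 6


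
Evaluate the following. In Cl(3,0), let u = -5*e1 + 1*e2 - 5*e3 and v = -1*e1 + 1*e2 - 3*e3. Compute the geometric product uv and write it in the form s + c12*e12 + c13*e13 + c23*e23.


In Cl(3,0): e_i^2 = 1, e_ie_j = -e_je_i for i != j.
Scalar part = u . v = (-5)*(-1) + 1*1 + (-5)*(-3)
= 5 + 1 + 15 = 21
e12 coeff = (-5)*1 - 1*(-1) = -5 - (-1) = -4
e13 coeff = (-5)*(-3) - (-5)*(-1) = 15 - 5 = 10
e23 coeff = 1*(-3) - (-5)*1 = -3 - (-5) = 2
uv = 21 - 4*e12 + 10*e13 + 2*e23


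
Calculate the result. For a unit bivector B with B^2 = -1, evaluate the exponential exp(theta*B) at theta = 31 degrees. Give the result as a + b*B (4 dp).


For a unit bivector B with B^2 = -1, the exponential series gives
e^(theta*B) = cos(theta) + sin(theta)*B (the GA analogue of Euler's formula).
theta = 31 degrees = 0.541052 rad
cos(31 deg) = 0.8572
sin(31 deg) = 0.5150
exp(theta*B) = 0.8572 + 0.5150*B


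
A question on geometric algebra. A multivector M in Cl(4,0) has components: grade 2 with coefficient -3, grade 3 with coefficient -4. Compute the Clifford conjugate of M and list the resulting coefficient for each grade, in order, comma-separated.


Clifford conjugate sign for grade k: (-1)^(k(k+1)/2)
Grade 2: (-1)^(2*3/2) = (-1)^3 = -1, coeff -3 -> 3
Grade 3: (-1)^(3*4/2) = (-1)^6 = 1, coeff -4 -> -4
Conjugated coefficients: 3, -4


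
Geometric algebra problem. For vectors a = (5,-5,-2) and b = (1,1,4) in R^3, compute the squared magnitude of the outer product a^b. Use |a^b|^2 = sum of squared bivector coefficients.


a wedge b = (a1*b2 - a2*b1)*e12 + (a1*b3 - a3*b1)*e13 + (a2*b3 - a3*b2)*e23
e12 coeff: 5*1 - (-5)*1 = 5 - (-5) = 10
e13 coeff: 5*4 - (-2)*1 = 20 - (-2) = 22
e23 coeff: (-5)*4 - (-2)*1 = -20 - (-2) = -18
|a wedge b|^2 = 10^2 + 22^2 + (-18)^2
= 100 + 484 + 324
= 908


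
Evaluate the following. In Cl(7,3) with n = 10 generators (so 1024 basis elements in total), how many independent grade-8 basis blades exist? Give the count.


Number of grade-k basis blades in Cl(p,q) with n = p + q is C(n, k).
n = 7 + 3 = 10
C(10, 8) = 10! / (8! * 2!)
= 3628800 / (40320 * 2)
= 45


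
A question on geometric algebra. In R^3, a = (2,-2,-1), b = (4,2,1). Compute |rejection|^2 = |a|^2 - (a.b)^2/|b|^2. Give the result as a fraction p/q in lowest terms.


|a|^2 = 2^2 + (-2)^2 + (-1)^2 = 9
|b|^2 = 4^2 + 2^2 + 1^2 = 21
a . b = 2*4 + (-2)*2 + (-1)*1 = 3
(a.b)^2 = 3^2 = 9
|rej|^2 = 9 - 9/21
= (189 - 9)/21
= 180/21
In lowest terms: 60/7


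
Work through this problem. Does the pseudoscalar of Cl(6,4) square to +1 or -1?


The pseudoscalar I = e1...e_n (product of all n generators) of Cl(p,q) satisfies I^2 = (-1)^(q + n(n-1)/2).
p = 6, q = 4, n = p + q = 10
n(n-1)/2 = 10 * 9 / 2 = 45
Exponent = q + n(n-1)/2 = 4 + 45 = 49
I^2 = (-1)^49 = -1


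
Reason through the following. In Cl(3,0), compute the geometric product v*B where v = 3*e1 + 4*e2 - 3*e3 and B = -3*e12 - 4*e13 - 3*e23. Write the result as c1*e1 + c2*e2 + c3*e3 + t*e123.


vB has grade-1 (vector) and grade-3 (trivector) parts: vB = (v _| B) + (v ^ B).
Vector part <vB>_1:
  e1: -v2*b12 - v3*b13 = -(4)*(-3) - (-3)*(-4) = 0
  e2: v1*b12 - v3*b23 = (3)*(-3) - (-3)*(-3) = -18
  e3: v1*b13 + v2*b23 = (3)*(-4) + (4)*(-3) = -24
Trivector part <vB>_3:
  e123: v1*b23 - v2*b13 + v3*b12 = (3)*(-3) - (4)*(-4) + (-3)*(-3) = 16
vB = 0*e1 - 18*e2 - 24*e3 + 16*e123


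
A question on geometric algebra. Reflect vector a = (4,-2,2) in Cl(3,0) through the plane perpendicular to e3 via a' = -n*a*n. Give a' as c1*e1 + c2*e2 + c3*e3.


Reflection formula: a' = -n*a*n, with n = e3 (unit vector, n^2 = 1).
For reflection through hyperplane perp to e3:
The component along e3 flips sign, others stay.
a = (4, -2, 2)
a' = (4, -2, -2)
a' = 4*e1 - 2*e2 - 2*e3


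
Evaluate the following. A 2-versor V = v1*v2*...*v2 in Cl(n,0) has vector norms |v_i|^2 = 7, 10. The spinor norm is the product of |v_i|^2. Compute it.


Spinor norm N(V) = |v1|^2 * |v2|^2 * ... * |v2|^2
= 7 * 10
Running product: 7, 70
N(V) = 70


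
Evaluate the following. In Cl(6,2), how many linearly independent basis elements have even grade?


Even subalgebra dimension = 2^(n-1)
n = 6 + 2 = 8
2^(8 - 1) = 2^7 = 128
Verification: sum of C(8,k) for even k = 1 + 28 + 70 + 28 + 1 = 128
Result = 128


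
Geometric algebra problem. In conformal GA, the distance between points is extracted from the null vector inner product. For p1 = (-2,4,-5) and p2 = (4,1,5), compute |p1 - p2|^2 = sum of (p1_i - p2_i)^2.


p1 - p2 = (-6, 3, -10)
|p1 - p2|^2 = (-6)^2 + 3^2 + (-10)^2
= 36 + 9 + 100
= 145


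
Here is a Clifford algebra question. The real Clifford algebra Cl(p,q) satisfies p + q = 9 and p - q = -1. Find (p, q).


We need p + q = 9 and p - q = -1.
Adding: 2p = 9 + (-1) = 8, so p = 4.
Then q = 9 - 4 = 5.
(p, q) = (4, 5)


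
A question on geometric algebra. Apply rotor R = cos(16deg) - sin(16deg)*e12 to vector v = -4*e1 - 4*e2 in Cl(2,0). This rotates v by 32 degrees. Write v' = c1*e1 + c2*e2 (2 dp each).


Rotor R = cos(16deg) - sin(16deg)*e12
Rotation angle theta = 2 * 16 = 32 degrees
v' = R*v*~R rotates v by theta.
cos(32deg) = 0.8480, sin(32deg) = 0.5299
v'_1 = -4*cos(32deg) - (-4)*sin(32deg)
= -4*0.8480 - (-4)*0.5299
= -1.27
v'_2 = -4*sin(32deg) + (-4)*cos(32deg)
= -4*0.5299 + (-4)*0.8480
= -5.51
v' = -1.27*e1 - 5.51*e2


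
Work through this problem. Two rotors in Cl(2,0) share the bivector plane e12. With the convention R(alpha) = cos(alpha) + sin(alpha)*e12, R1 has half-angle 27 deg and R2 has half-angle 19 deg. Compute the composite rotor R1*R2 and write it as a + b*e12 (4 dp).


Same-plane rotors commute and their half-angles add:
R1*R2 = cos(a1 + a2) + sin(a1 + a2)*e12.
a1 + a2 = 27 + 19 = 46 deg
cos(46 deg) = 0.6947
sin(46 deg) = 0.7193
R1*R2 = 0.6947 + 0.7193*e12


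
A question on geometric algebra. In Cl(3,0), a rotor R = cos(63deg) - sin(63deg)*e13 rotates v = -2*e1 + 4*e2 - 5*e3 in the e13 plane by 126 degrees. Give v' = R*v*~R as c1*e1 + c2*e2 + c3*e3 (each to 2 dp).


Rotor R = cos(63deg) - sin(63deg)*e13
Rotation angle theta = 2 * 63 = 126 degrees in the e13 plane (e1 -> e3).
The component perpendicular to the plane (e2) is invariant: v'_2 = v2 = 4.00
cos(126deg) = -0.5878, sin(126deg) = 0.8090
v'_1 = v1*cos(theta) - v3*sin(theta) = -2*(-0.5878) - (-5)*0.8090 = 5.22
v'_3 = v1*sin(theta) + v3*cos(theta) = -2*0.8090 + (-5)*(-0.5878) = 1.32
v' = 5.22*e1 + 4.00*e2 + 1.32*e3
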